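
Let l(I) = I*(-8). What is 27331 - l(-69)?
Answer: 26779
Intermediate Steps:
l(I) = -8*I
27331 - l(-69) = 27331 - (-8)*(-69) = 27331 - 1*552 = 27331 - 552 = 26779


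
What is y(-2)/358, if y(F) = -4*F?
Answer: 4/179 ≈ 0.022346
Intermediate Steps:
y(-2)/358 = -4*(-2)/358 = 8*(1/358) = 4/179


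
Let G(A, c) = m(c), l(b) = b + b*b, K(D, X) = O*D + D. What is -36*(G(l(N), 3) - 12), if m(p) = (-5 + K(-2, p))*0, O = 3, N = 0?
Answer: 432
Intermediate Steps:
K(D, X) = 4*D (K(D, X) = 3*D + D = 4*D)
l(b) = b + b²
m(p) = 0 (m(p) = (-5 + 4*(-2))*0 = (-5 - 8)*0 = -13*0 = 0)
G(A, c) = 0
-36*(G(l(N), 3) - 12) = -36*(0 - 12) = -36*(-12) = 432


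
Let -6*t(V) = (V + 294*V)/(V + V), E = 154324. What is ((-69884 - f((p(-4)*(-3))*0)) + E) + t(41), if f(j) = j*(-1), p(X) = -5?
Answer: 1012985/12 ≈ 84415.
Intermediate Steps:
f(j) = -j
t(V) = -295/12 (t(V) = -(V + 294*V)/(6*(V + V)) = -295*V/(6*(2*V)) = -295*V*1/(2*V)/6 = -1/6*295/2 = -295/12)
((-69884 - f((p(-4)*(-3))*0)) + E) + t(41) = ((-69884 - (-1)*-5*(-3)*0) + 154324) - 295/12 = ((-69884 - (-1)*15*0) + 154324) - 295/12 = ((-69884 - (-1)*0) + 154324) - 295/12 = ((-69884 - 1*0) + 154324) - 295/12 = ((-69884 + 0) + 154324) - 295/12 = (-69884 + 154324) - 295/12 = 84440 - 295/12 = 1012985/12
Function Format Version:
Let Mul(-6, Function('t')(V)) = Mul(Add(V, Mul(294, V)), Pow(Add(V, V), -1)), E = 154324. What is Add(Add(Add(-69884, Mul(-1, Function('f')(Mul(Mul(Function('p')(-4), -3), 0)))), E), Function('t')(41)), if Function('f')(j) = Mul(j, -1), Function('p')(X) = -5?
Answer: Rational(1012985, 12) ≈ 84415.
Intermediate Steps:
Function('f')(j) = Mul(-1, j)
Function('t')(V) = Rational(-295, 12) (Function('t')(V) = Mul(Rational(-1, 6), Mul(Add(V, Mul(294, V)), Pow(Add(V, V), -1))) = Mul(Rational(-1, 6), Mul(Mul(295, V), Pow(Mul(2, V), -1))) = Mul(Rational(-1, 6), Mul(Mul(295, V), Mul(Rational(1, 2), Pow(V, -1)))) = Mul(Rational(-1, 6), Rational(295, 2)) = Rational(-295, 12))
Add(Add(Add(-69884, Mul(-1, Function('f')(Mul(Mul(Function('p')(-4), -3), 0)))), E), Function('t')(41)) = Add(Add(Add(-69884, Mul(-1, Mul(-1, Mul(Mul(-5, -3), 0)))), 154324), Rational(-295, 12)) = Add(Add(Add(-69884, Mul(-1, Mul(-1, Mul(15, 0)))), 154324), Rational(-295, 12)) = Add(Add(Add(-69884, Mul(-1, Mul(-1, 0))), 154324), Rational(-295, 12)) = Add(Add(Add(-69884, Mul(-1, 0)), 154324), Rational(-295, 12)) = Add(Add(Add(-69884, 0), 154324), Rational(-295, 12)) = Add(Add(-69884, 154324), Rational(-295, 12)) = Add(84440, Rational(-295, 12)) = Rational(1012985, 12)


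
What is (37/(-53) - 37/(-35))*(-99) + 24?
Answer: -21414/1855 ≈ -11.544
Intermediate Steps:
(37/(-53) - 37/(-35))*(-99) + 24 = (37*(-1/53) - 37*(-1/35))*(-99) + 24 = (-37/53 + 37/35)*(-99) + 24 = (666/1855)*(-99) + 24 = -65934/1855 + 24 = -21414/1855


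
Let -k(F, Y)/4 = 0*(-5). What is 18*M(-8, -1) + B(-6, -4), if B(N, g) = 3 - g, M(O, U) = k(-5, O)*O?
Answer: 7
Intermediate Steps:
k(F, Y) = 0 (k(F, Y) = -0*(-5) = -4*0 = 0)
M(O, U) = 0 (M(O, U) = 0*O = 0)
18*M(-8, -1) + B(-6, -4) = 18*0 + (3 - 1*(-4)) = 0 + (3 + 4) = 0 + 7 = 7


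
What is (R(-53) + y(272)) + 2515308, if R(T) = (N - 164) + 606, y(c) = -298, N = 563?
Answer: 2516015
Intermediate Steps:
R(T) = 1005 (R(T) = (563 - 164) + 606 = 399 + 606 = 1005)
(R(-53) + y(272)) + 2515308 = (1005 - 298) + 2515308 = 707 + 2515308 = 2516015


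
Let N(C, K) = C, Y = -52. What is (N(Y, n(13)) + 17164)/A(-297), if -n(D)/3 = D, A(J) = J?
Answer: -5704/99 ≈ -57.616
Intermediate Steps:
n(D) = -3*D
(N(Y, n(13)) + 17164)/A(-297) = (-52 + 17164)/(-297) = 17112*(-1/297) = -5704/99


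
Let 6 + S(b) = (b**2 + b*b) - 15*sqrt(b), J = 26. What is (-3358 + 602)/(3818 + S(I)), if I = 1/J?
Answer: -1200233772296/1660120452199 - 181647960*sqrt(26)/1660120452199 ≈ -0.72354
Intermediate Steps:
I = 1/26 ≈ 0.038462
S(b) = -6 - 15*sqrt(b) + 2*b**2 (S(b) = -6 + ((b**2 + b*b) - 15*sqrt(b)) = -6 + ((b**2 + b**2) - 15*sqrt(b)) = -6 + (2*b**2 - 15*sqrt(b)) = -6 + (-15*sqrt(b) + 2*b**2) = -6 - 15*sqrt(b) + 2*b**2)
(-3358 + 602)/(3818 + S(I)) = (-3358 + 602)/(3818 + (-6 - 15*sqrt(26)/26 + 2*(1/26)**2)) = -2756/(3818 + (-6 - 15*sqrt(26)/26 + 2*(1/676))) = -2756/(3818 + (-6 - 15*sqrt(26)/26 + 1/338)) = -2756/(3818 + (-2027/338 - 15*sqrt(26)/26)) = -2756/(1288457/338 - 15*sqrt(26)/26)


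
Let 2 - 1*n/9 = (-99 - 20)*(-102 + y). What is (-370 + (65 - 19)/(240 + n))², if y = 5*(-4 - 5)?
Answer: 3382152438188176/24705238041 ≈ 1.3690e+5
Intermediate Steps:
y = -45 (y = 5*(-9) = -45)
n = -157419 (n = 18 - 9*(-99 - 20)*(-102 - 45) = 18 - (-1071)*(-147) = 18 - 9*17493 = 18 - 157437 = -157419)
(-370 + (65 - 19)/(240 + n))² = (-370 + (65 - 19)/(240 - 157419))² = (-370 + 46/(-157179))² = (-370 + 46*(-1/157179))² = (-370 - 46/157179)² = (-58156276/157179)² = 3382152438188176/24705238041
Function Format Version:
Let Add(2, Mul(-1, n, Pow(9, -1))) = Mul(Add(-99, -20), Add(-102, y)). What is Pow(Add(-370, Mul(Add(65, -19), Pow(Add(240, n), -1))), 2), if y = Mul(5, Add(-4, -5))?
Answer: Rational(3382152438188176, 24705238041) ≈ 1.3690e+5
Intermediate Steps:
y = -45 (y = Mul(5, -9) = -45)
n = -157419 (n = Add(18, Mul(-9, Mul(Add(-99, -20), Add(-102, -45)))) = Add(18, Mul(-9, Mul(-119, -147))) = Add(18, Mul(-9, 17493)) = Add(18, -157437) = -157419)
Pow(Add(-370, Mul(Add(65, -19), Pow(Add(240, n), -1))), 2) = Pow(Add(-370, Mul(Add(65, -19), Pow(Add(240, -157419), -1))), 2) = Pow(Add(-370, Mul(46, Pow(-157179, -1))), 2) = Pow(Add(-370, Mul(46, Rational(-1, 157179))), 2) = Pow(Add(-370, Rational(-46, 157179)), 2) = Pow(Rational(-58156276, 157179), 2) = Rational(3382152438188176, 24705238041)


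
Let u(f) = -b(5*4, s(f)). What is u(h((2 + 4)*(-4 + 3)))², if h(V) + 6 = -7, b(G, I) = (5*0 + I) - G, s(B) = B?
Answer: 1089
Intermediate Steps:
b(G, I) = I - G (b(G, I) = (0 + I) - G = I - G)
h(V) = -13 (h(V) = -6 - 7 = -13)
u(f) = 20 - f (u(f) = -(f - 5*4) = -(f - 1*20) = -(f - 20) = -(-20 + f) = 20 - f)
u(h((2 + 4)*(-4 + 3)))² = (20 - 1*(-13))² = (20 + 13)² = 33² = 1089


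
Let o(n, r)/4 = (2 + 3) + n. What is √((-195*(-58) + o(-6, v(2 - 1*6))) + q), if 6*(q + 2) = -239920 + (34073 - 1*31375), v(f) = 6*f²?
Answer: 3*I*√3137 ≈ 168.03*I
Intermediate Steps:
o(n, r) = 20 + 4*n (o(n, r) = 4*((2 + 3) + n) = 4*(5 + n) = 20 + 4*n)
q = -39539 (q = -2 + (-239920 + (34073 - 1*31375))/6 = -2 + (-239920 + (34073 - 31375))/6 = -2 + (-239920 + 2698)/6 = -2 + (⅙)*(-237222) = -2 - 39537 = -39539)
√((-195*(-58) + o(-6, v(2 - 1*6))) + q) = √((-195*(-58) + (20 + 4*(-6))) - 39539) = √((11310 + (20 - 24)) - 39539) = √((11310 - 4) - 39539) = √(11306 - 39539) = √(-28233) = 3*I*√3137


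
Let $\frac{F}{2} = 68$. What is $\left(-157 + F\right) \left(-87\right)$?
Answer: $1827$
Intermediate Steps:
$F = 136$ ($F = 2 \cdot 68 = 136$)
$\left(-157 + F\right) \left(-87\right) = \left(-157 + 136\right) \left(-87\right) = \left(-21\right) \left(-87\right) = 1827$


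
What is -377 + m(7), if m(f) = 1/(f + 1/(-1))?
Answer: -2261/6 ≈ -376.83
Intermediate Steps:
m(f) = 1/(-1 + f) (m(f) = 1/(f - 1) = 1/(-1 + f))
-377 + m(7) = -377 + 1/(-1 + 7) = -377 + 1/6 = -377 + ⅙ = -2261/6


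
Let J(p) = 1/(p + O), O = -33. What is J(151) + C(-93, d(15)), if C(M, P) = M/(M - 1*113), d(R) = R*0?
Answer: 2795/6077 ≈ 0.45993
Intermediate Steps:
d(R) = 0
C(M, P) = M/(-113 + M) (C(M, P) = M/(M - 113) = M/(-113 + M))
J(p) = 1/(-33 + p) (J(p) = 1/(p - 33) = 1/(-33 + p))
J(151) + C(-93, d(15)) = 1/(-33 + 151) - 93/(-113 - 93) = 1/118 - 93/(-206) = 1/118 - 93*(-1/206) = 1/118 + 93/206 = 2795/6077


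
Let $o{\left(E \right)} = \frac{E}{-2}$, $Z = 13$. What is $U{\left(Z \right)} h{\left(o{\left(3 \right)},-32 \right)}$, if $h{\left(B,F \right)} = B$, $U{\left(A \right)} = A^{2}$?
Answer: $- \frac{507}{2} \approx -253.5$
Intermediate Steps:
$o{\left(E \right)} = - \frac{E}{2}$ ($o{\left(E \right)} = E \left(- \frac{1}{2}\right) = - \frac{E}{2}$)
$U{\left(Z \right)} h{\left(o{\left(3 \right)},-32 \right)} = 13^{2} \left(\left(- \frac{1}{2}\right) 3\right) = 169 \left(- \frac{3}{2}\right) = - \frac{507}{2}$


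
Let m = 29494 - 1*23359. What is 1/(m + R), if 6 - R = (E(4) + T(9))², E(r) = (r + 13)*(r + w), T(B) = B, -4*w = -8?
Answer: -1/6180 ≈ -0.00016181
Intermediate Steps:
w = 2 (w = -¼*(-8) = 2)
E(r) = (2 + r)*(13 + r) (E(r) = (r + 13)*(r + 2) = (13 + r)*(2 + r) = (2 + r)*(13 + r))
R = -12315 (R = 6 - ((26 + 4² + 15*4) + 9)² = 6 - ((26 + 16 + 60) + 9)² = 6 - (102 + 9)² = 6 - 1*111² = 6 - 1*12321 = 6 - 12321 = -12315)
m = 6135 (m = 29494 - 23359 = 6135)
1/(m + R) = 1/(6135 - 12315) = 1/(-6180) = -1/6180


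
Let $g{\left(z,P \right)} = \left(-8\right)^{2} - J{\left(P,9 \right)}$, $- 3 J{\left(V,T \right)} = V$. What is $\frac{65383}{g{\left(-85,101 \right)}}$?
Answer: $\frac{196149}{293} \approx 669.45$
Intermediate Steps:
$J{\left(V,T \right)} = - \frac{V}{3}$
$g{\left(z,P \right)} = 64 + \frac{P}{3}$ ($g{\left(z,P \right)} = \left(-8\right)^{2} - - \frac{P}{3} = 64 + \frac{P}{3}$)
$\frac{65383}{g{\left(-85,101 \right)}} = \frac{65383}{64 + \frac{1}{3} \cdot 101} = \frac{65383}{64 + \frac{101}{3}} = \frac{65383}{\frac{293}{3}} = 65383 \cdot \frac{3}{293} = \frac{196149}{293}$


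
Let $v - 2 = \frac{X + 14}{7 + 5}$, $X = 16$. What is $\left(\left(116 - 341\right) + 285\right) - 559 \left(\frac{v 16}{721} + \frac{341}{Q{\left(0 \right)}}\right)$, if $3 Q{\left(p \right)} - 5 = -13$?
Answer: $\frac{412332993}{5768} \approx 71486.0$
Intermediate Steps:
$Q{\left(p \right)} = - \frac{8}{3}$ ($Q{\left(p \right)} = \frac{5}{3} + \frac{1}{3} \left(-13\right) = \frac{5}{3} - \frac{13}{3} = - \frac{8}{3}$)
$v = \frac{9}{2}$ ($v = 2 + \frac{16 + 14}{7 + 5} = 2 + \frac{30}{12} = 2 + 30 \cdot \frac{1}{12} = 2 + \frac{5}{2} = \frac{9}{2} \approx 4.5$)
$\left(\left(116 - 341\right) + 285\right) - 559 \left(\frac{v 16}{721} + \frac{341}{Q{\left(0 \right)}}\right) = \left(\left(116 - 341\right) + 285\right) - 559 \left(\frac{\frac{9}{2} \cdot 16}{721} + \frac{341}{- \frac{8}{3}}\right) = \left(-225 + 285\right) - 559 \left(72 \cdot \frac{1}{721} + 341 \left(- \frac{3}{8}\right)\right) = 60 - 559 \left(\frac{72}{721} - \frac{1023}{8}\right) = 60 - - \frac{411986913}{5768} = 60 + \frac{411986913}{5768} = \frac{412332993}{5768}$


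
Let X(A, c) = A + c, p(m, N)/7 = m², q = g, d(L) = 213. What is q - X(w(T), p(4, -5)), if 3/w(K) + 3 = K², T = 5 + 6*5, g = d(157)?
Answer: 123419/1222 ≈ 101.00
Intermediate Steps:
g = 213
q = 213
p(m, N) = 7*m²
T = 35 (T = 5 + 30 = 35)
w(K) = 3/(-3 + K²)
q - X(w(T), p(4, -5)) = 213 - (3/(-3 + 35²) + 7*4²) = 213 - (3/(-3 + 1225) + 7*16) = 213 - (3/1222 + 112) = 213 - 1*136867/1222 = 213 - 136867/1222 = 123419/1222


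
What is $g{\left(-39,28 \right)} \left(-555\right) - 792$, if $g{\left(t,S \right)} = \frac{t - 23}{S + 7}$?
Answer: $\frac{1338}{7} \approx 191.14$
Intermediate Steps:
$g{\left(t,S \right)} = \frac{-23 + t}{7 + S}$
$g{\left(-39,28 \right)} \left(-555\right) - 792 = \frac{-23 - 39}{7 + 28} \left(-555\right) - 792 = \frac{1}{35} \left(-62\right) \left(-555\right) - 792 = \left(- \frac{62}{35}\right) \left(-555\right) - 792 = \frac{6882}{7} - 792 = \frac{1338}{7}$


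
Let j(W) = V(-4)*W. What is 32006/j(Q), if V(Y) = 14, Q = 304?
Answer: 16003/2128 ≈ 7.5202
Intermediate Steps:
j(W) = 14*W
32006/j(Q) = 32006/((14*304)) = 32006/4256 = 32006*(1/4256) = 16003/2128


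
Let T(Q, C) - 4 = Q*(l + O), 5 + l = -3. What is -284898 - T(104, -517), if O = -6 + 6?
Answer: -284070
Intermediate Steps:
l = -8 (l = -5 - 3 = -8)
O = 0
T(Q, C) = 4 - 8*Q (T(Q, C) = 4 + Q*(-8 + 0) = 4 + Q*(-8) = 4 - 8*Q)
-284898 - T(104, -517) = -284898 - (4 - 8*104) = -284898 - (4 - 832) = -284898 - 1*(-828) = -284898 + 828 = -284070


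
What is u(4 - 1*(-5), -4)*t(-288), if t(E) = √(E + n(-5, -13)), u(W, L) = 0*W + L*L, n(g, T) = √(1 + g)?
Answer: 16*√(-288 + 2*I) ≈ 0.9428 + 271.53*I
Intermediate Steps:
u(W, L) = L² (u(W, L) = 0 + L² = L²)
t(E) = √(E + 2*I) (t(E) = √(E + √(1 - 5)) = √(E + √(-4)) = √(E + 2*I))
u(4 - 1*(-5), -4)*t(-288) = (-4)²*√(-288 + 2*I) = 16*√(-288 + 2*I)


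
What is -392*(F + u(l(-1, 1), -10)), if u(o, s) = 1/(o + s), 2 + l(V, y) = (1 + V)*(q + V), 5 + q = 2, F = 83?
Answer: -97510/3 ≈ -32503.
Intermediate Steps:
q = -3 (q = -5 + 2 = -3)
l(V, y) = -2 + (1 + V)*(-3 + V)
-392*(F + u(l(-1, 1), -10)) = -392*(83 + 1/((-5 + (-1)² - 2*(-1)) - 10)) = -392*(83 + 1/((-5 + 1 + 2) - 10)) = -392*(83 + 1/(-2 - 10)) = -392*(83 + 1/(-12)) = -392*(83 - 1/12) = -392*995/12 = -97510/3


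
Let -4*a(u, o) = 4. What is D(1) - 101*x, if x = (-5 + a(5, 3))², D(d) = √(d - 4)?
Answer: -3636 + I*√3 ≈ -3636.0 + 1.732*I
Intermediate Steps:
D(d) = √(-4 + d)
a(u, o) = -1 (a(u, o) = -¼*4 = -1)
x = 36 (x = (-5 - 1)² = (-6)² = 36)
D(1) - 101*x = √(-4 + 1) - 101*36 = √(-3) - 3636 = I*√3 - 3636 = -3636 + I*√3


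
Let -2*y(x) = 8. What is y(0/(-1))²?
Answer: 16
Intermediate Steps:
y(x) = -4 (y(x) = -½*8 = -4)
y(0/(-1))² = (-4)² = 16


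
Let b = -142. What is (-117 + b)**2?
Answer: 67081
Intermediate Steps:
(-117 + b)**2 = (-117 - 142)**2 = (-259)**2 = 67081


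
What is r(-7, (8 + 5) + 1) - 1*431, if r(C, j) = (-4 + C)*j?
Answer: -585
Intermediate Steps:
r(C, j) = j*(-4 + C)
r(-7, (8 + 5) + 1) - 1*431 = ((8 + 5) + 1)*(-4 - 7) - 1*431 = (13 + 1)*(-11) - 431 = 14*(-11) - 431 = -154 - 431 = -585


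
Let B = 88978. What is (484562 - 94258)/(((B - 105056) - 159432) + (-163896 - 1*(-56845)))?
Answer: -390304/282561 ≈ -1.3813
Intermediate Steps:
(484562 - 94258)/(((B - 105056) - 159432) + (-163896 - 1*(-56845))) = (484562 - 94258)/(((88978 - 105056) - 159432) + (-163896 - 1*(-56845))) = 390304/((-16078 - 159432) + (-163896 + 56845)) = 390304/(-175510 - 107051) = 390304/(-282561) = 390304*(-1/282561) = -390304/282561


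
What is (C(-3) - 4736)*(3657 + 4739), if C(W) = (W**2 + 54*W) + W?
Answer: -41073232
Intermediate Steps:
C(W) = W**2 + 55*W
(C(-3) - 4736)*(3657 + 4739) = (-3*(55 - 3) - 4736)*(3657 + 4739) = (-3*52 - 4736)*8396 = (-156 - 4736)*8396 = -4892*8396 = -41073232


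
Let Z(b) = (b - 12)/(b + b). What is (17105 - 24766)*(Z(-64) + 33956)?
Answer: -8324526871/32 ≈ -2.6014e+8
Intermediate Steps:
Z(b) = (-12 + b)/(2*b) (Z(b) = (-12 + b)/((2*b)) = (-12 + b)*(1/(2*b)) = (-12 + b)/(2*b))
(17105 - 24766)*(Z(-64) + 33956) = (17105 - 24766)*((1/2)*(-12 - 64)/(-64) + 33956) = -7661*((1/2)*(-1/64)*(-76) + 33956) = -7661*(19/32 + 33956) = -7661*1086611/32 = -8324526871/32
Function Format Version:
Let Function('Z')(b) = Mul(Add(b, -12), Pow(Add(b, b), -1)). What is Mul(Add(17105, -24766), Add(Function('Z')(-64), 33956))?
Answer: Rational(-8324526871, 32) ≈ -2.6014e+8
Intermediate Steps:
Function('Z')(b) = Mul(Rational(1, 2), Pow(b, -1), Add(-12, b)) (Function('Z')(b) = Mul(Add(-12, b), Pow(Mul(2, b), -1)) = Mul(Add(-12, b), Mul(Rational(1, 2), Pow(b, -1))) = Mul(Rational(1, 2), Pow(b, -1), Add(-12, b)))
Mul(Add(17105, -24766), Add(Function('Z')(-64), 33956)) = Mul(Add(17105, -24766), Add(Mul(Rational(1, 2), Pow(-64, -1), Add(-12, -64)), 33956)) = Mul(-7661, Add(Mul(Rational(1, 2), Rational(-1, 64), -76), 33956)) = Mul(-7661, Add(Rational(19, 32), 33956)) = Mul(-7661, Rational(1086611, 32)) = Rational(-8324526871, 32)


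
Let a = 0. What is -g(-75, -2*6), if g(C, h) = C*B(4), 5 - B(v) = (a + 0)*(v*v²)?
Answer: 375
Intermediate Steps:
B(v) = 5 (B(v) = 5 - (0 + 0)*v*v² = 5 - 0*v³ = 5 - 1*0 = 5 + 0 = 5)
g(C, h) = 5*C (g(C, h) = C*5 = 5*C)
-g(-75, -2*6) = -5*(-75) = -1*(-375) = 375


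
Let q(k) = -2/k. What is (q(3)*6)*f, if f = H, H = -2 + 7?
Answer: -20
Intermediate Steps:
H = 5
f = 5
(q(3)*6)*f = (-2/3*6)*5 = (-2*1/3*6)*5 = -2/3*6*5 = -4*5 = -20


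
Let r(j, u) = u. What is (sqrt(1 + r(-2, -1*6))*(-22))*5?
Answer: -110*I*sqrt(5) ≈ -245.97*I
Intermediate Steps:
(sqrt(1 + r(-2, -1*6))*(-22))*5 = (sqrt(1 - 1*6)*(-22))*5 = (sqrt(1 - 6)*(-22))*5 = (sqrt(-5)*(-22))*5 = ((I*sqrt(5))*(-22))*5 = -22*I*sqrt(5)*5 = -110*I*sqrt(5)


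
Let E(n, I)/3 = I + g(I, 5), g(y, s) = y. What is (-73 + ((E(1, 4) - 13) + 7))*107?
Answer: -5885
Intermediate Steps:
E(n, I) = 6*I (E(n, I) = 3*(I + I) = 3*(2*I) = 6*I)
(-73 + ((E(1, 4) - 13) + 7))*107 = (-73 + ((6*4 - 13) + 7))*107 = (-73 + ((24 - 13) + 7))*107 = (-73 + (11 + 7))*107 = (-73 + 18)*107 = -55*107 = -5885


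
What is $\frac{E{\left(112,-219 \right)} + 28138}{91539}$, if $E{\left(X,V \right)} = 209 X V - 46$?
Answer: $- \frac{1699420}{30513} \approx -55.695$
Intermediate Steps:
$E{\left(X,V \right)} = -46 + 209 V X$ ($E{\left(X,V \right)} = 209 V X - 46 = -46 + 209 V X$)
$\frac{E{\left(112,-219 \right)} + 28138}{91539} = \frac{\left(-46 + 209 \left(-219\right) 112\right) + 28138}{91539} = \left(\left(-46 - 5126352\right) + 28138\right) \frac{1}{91539} = \left(-5126398 + 28138\right) \frac{1}{91539} = \left(-5098260\right) \frac{1}{91539} = - \frac{1699420}{30513}$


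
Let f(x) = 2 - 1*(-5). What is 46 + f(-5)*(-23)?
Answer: -115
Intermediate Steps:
f(x) = 7 (f(x) = 2 + 5 = 7)
46 + f(-5)*(-23) = 46 + 7*(-23) = 46 - 161 = -115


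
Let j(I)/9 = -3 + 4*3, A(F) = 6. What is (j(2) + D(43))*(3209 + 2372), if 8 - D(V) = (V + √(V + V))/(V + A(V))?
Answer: 24098758/49 - 5581*√86/49 ≈ 4.9076e+5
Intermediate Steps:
j(I) = 81 (j(I) = 9*(-3 + 4*3) = 9*(-3 + 12) = 9*9 = 81)
D(V) = 8 - (V + √2*√V)/(6 + V) (D(V) = 8 - (V + √(V + V))/(V + 6) = 8 - (V + √(2*V))/(6 + V) = 8 - (V + √2*√V)/(6 + V))
(j(2) + D(43))*(3209 + 2372) = (81 + (48 + 7*43 - √2*√43)/(6 + 43))*(3209 + 2372) = (81 + (48 + 301 - √86)/49)*5581 = (81 + (349 - √86)/49)*5581 = (81 + (349/49 - √86/49))*5581 = (4318/49 - √86/49)*5581 = 24098758/49 - 5581*√86/49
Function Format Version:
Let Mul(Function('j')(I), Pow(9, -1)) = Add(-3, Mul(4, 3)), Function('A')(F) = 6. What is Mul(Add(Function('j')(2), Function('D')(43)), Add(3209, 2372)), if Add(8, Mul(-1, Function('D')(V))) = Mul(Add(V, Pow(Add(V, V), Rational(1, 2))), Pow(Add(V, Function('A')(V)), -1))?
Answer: Add(Rational(24098758, 49), Mul(Rational(-5581, 49), Pow(86, Rational(1, 2)))) ≈ 4.9076e+5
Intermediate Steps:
Function('j')(I) = 81 (Function('j')(I) = Mul(9, Add(-3, Mul(4, 3))) = Mul(9, Add(-3, 12)) = Mul(9, 9) = 81)
Function('D')(V) = Add(8, Mul(-1, Pow(Add(6, V), -1), Add(V, Mul(Pow(2, Rational(1, 2)), Pow(V, Rational(1, 2)))))) (Function('D')(V) = Add(8, Mul(-1, Mul(Add(V, Pow(Add(V, V), Rational(1, 2))), Pow(Add(V, 6), -1)))) = Add(8, Mul(-1, Mul(Add(V, Pow(Mul(2, V), Rational(1, 2))), Pow(Add(6, V), -1)))) = Add(8, Mul(-1, Mul(Add(V, Mul(Pow(2, Rational(1, 2)), Pow(V, Rational(1, 2)))), Pow(Add(6, V), -1)))) = Add(8, Mul(-1, Mul(Pow(Add(6, V), -1), Add(V, Mul(Pow(2, Rational(1, 2)), Pow(V, Rational(1, 2))))))) = Add(8, Mul(-1, Pow(Add(6, V), -1), Add(V, Mul(Pow(2, Rational(1, 2)), Pow(V, Rational(1, 2)))))))
Mul(Add(Function('j')(2), Function('D')(43)), Add(3209, 2372)) = Mul(Add(81, Mul(Pow(Add(6, 43), -1), Add(48, Mul(7, 43), Mul(-1, Pow(2, Rational(1, 2)), Pow(43, Rational(1, 2)))))), Add(3209, 2372)) = Mul(Add(81, Mul(Pow(49, -1), Add(48, 301, Mul(-1, Pow(86, Rational(1, 2)))))), 5581) = Mul(Add(81, Mul(Rational(1, 49), Add(349, Mul(-1, Pow(86, Rational(1, 2)))))), 5581) = Mul(Add(81, Add(Rational(349, 49), Mul(Rational(-1, 49), Pow(86, Rational(1, 2))))), 5581) = Mul(Add(Rational(4318, 49), Mul(Rational(-1, 49), Pow(86, Rational(1, 2)))), 5581) = Add(Rational(24098758, 49), Mul(Rational(-5581, 49), Pow(86, Rational(1, 2))))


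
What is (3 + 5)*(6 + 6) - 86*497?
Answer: -42646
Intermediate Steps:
(3 + 5)*(6 + 6) - 86*497 = 8*12 - 42742 = 96 - 42742 = -42646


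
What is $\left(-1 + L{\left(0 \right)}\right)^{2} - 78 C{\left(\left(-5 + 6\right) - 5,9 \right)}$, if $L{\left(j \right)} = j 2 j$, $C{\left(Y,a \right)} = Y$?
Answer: $313$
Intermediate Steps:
$L{\left(j \right)} = 2 j^{2}$ ($L{\left(j \right)} = 2 j j = 2 j^{2}$)
$\left(-1 + L{\left(0 \right)}\right)^{2} - 78 C{\left(\left(-5 + 6\right) - 5,9 \right)} = \left(-1 + 2 \cdot 0^{2}\right)^{2} - 78 \left(\left(-5 + 6\right) - 5\right) = \left(-1 + 2 \cdot 0\right)^{2} - 78 \left(1 - 5\right) = \left(-1 + 0\right)^{2} - -312 = \left(-1\right)^{2} + 312 = 1 + 312 = 313$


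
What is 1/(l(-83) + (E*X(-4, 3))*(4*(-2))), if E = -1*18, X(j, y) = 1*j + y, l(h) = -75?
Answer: -1/219 ≈ -0.0045662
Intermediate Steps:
X(j, y) = j + y
E = -18
1/(l(-83) + (E*X(-4, 3))*(4*(-2))) = 1/(-75 + (-18*(-4 + 3))*(4*(-2))) = 1/(-75 - 18*(-1)*(-8)) = 1/(-75 + 18*(-8)) = 1/(-75 - 144) = 1/(-219) = -1/219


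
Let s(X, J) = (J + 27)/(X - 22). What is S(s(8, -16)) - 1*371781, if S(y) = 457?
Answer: -371324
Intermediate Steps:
s(X, J) = (27 + J)/(-22 + X)
S(s(8, -16)) - 1*371781 = 457 - 1*371781 = 457 - 371781 = -371324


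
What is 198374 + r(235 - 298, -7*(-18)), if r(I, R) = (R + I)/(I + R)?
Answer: 198375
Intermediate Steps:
r(I, R) = 1 (r(I, R) = (I + R)/(I + R) = 1)
198374 + r(235 - 298, -7*(-18)) = 198374 + 1 = 198375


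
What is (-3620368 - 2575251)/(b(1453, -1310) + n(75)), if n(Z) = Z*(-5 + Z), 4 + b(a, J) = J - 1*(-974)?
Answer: -6195619/4910 ≈ -1261.8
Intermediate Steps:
b(a, J) = 970 + J (b(a, J) = -4 + (J - 1*(-974)) = -4 + (J + 974) = -4 + (974 + J) = 970 + J)
(-3620368 - 2575251)/(b(1453, -1310) + n(75)) = (-3620368 - 2575251)/((970 - 1310) + 75*(-5 + 75)) = -6195619/(-340 + 75*70) = -6195619/(-340 + 5250) = -6195619/4910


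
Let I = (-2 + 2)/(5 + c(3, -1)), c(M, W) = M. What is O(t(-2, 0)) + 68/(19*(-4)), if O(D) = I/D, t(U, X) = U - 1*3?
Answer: -17/19 ≈ -0.89474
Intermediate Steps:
I = 0 (I = (-2 + 2)/(5 + 3) = 0/8 = 0*(⅛) = 0)
t(U, X) = -3 + U (t(U, X) = U - 3 = -3 + U)
O(D) = 0 (O(D) = 0/D = 0)
O(t(-2, 0)) + 68/(19*(-4)) = 0 + 68/(19*(-4)) = 0 + 68/(-76) = 0 - 1/76*68 = 0 - 17/19 = -17/19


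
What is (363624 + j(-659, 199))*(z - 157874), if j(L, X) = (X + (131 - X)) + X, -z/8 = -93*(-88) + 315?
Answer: -82204834164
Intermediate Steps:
z = -67992 (z = -8*(-93*(-88) + 315) = -8*(8184 + 315) = -8*8499 = -67992)
j(L, X) = 131 + X
(363624 + j(-659, 199))*(z - 157874) = (363624 + (131 + 199))*(-67992 - 157874) = (363624 + 330)*(-225866) = 363954*(-225866) = -82204834164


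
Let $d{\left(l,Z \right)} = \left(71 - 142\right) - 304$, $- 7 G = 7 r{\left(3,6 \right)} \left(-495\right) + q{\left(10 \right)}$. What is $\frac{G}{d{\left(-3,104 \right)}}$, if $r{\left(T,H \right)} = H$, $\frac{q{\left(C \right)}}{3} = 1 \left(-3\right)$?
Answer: $- \frac{6933}{875} \approx -7.9234$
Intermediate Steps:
$q{\left(C \right)} = -9$ ($q{\left(C \right)} = 3 \cdot 1 \left(-3\right) = 3 \left(-3\right) = -9$)
$G = \frac{20799}{7}$ ($G = - \frac{7 \cdot 6 \left(-495\right) - 9}{7} = - \frac{42 \left(-495\right) - 9}{7} = - \frac{-20790 - 9}{7} = \left(- \frac{1}{7}\right) \left(-20799\right) = \frac{20799}{7} \approx 2971.3$)
$d{\left(l,Z \right)} = -375$ ($d{\left(l,Z \right)} = -71 - 304 = -375$)
$\frac{G}{d{\left(-3,104 \right)}} = \frac{20799}{7 \left(-375\right)} = \frac{20799}{7} \left(- \frac{1}{375}\right) = - \frac{6933}{875}$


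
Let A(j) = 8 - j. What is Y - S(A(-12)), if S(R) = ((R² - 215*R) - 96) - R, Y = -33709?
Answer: -29693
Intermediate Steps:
S(R) = -96 + R² - 216*R (S(R) = (-96 + R² - 215*R) - R = -96 + R² - 216*R)
Y - S(A(-12)) = -33709 - (-96 + (8 - 1*(-12))² - 216*(8 - 1*(-12))) = -33709 - (-96 + (8 + 12)² - 216*(8 + 12)) = -33709 - (-96 + 20² - 216*20) = -33709 - (-96 + 400 - 4320) = -33709 - 1*(-4016) = -33709 + 4016 = -29693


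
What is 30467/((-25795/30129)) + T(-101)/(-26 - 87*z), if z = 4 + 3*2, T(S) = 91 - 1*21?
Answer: -5340754957/150080 ≈ -35586.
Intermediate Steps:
T(S) = 70 (T(S) = 91 - 21 = 70)
z = 10 (z = 4 + 6 = 10)
30467/((-25795/30129)) + T(-101)/(-26 - 87*z) = 30467/((-25795/30129)) + 70/(-26 - 87*10) = 30467/((-25795*1/30129)) + 70/(-26 - 870) = 30467/(-2345/2739) + 70/(-896) = 30467*(-2739/2345) + 70*(-1/896) = -83449113/2345 - 5/64 = -5340754957/150080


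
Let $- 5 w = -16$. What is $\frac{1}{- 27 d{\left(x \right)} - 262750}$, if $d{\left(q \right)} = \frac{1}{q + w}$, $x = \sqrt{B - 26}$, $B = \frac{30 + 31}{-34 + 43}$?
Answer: $\frac{- 5 \sqrt{173} + 48 i}{5 \left(- 2522481 i + 262750 \sqrt{173}\right)} \approx -3.8059 \cdot 10^{-6} - 5.8197 \cdot 10^{-11} i$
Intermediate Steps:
$w = \frac{16}{5}$ ($w = \left(- \frac{1}{5}\right) \left(-16\right) = \frac{16}{5} \approx 3.2$)
$B = \frac{61}{9} \approx 6.7778$
$x = \frac{i \sqrt{173}}{3}$ ($x = \sqrt{\frac{61}{9} - 26} = \sqrt{- \frac{173}{9}} = \frac{i \sqrt{173}}{3} \approx 4.3843 i$)
$d{\left(q \right)} = \frac{1}{\frac{16}{5} + q}$ ($d{\left(q \right)} = \frac{1}{q + \frac{16}{5}} = \frac{1}{\frac{16}{5} + q}$)
$\frac{1}{- 27 d{\left(x \right)} - 262750} = \frac{1}{- 27 \frac{5}{16 + 5 \frac{i \sqrt{173}}{3}} - 262750} = \frac{1}{- 27 \frac{5}{16 + \frac{5 i \sqrt{173}}{3}} - 262750} = \frac{1}{- \frac{135}{16 + \frac{5 i \sqrt{173}}{3}} - 262750} = \frac{1}{-262750 - \frac{135}{16 + \frac{5 i \sqrt{173}}{3}}}$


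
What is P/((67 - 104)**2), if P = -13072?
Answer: -13072/1369 ≈ -9.5486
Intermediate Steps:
P/((67 - 104)**2) = -13072/(67 - 104)**2 = -13072/((-37)**2) = -13072/1369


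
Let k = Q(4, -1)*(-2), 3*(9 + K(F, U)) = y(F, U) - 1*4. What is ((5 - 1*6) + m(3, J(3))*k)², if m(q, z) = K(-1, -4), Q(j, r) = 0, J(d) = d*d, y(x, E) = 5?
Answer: 1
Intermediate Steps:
J(d) = d²
K(F, U) = -26/3 (K(F, U) = -9 + (5 - 1*4)/3 = -9 + (5 - 4)/3 = -9 + (⅓)*1 = -9 + ⅓ = -26/3)
m(q, z) = -26/3
k = 0 (k = 0*(-2) = 0)
((5 - 1*6) + m(3, J(3))*k)² = ((5 - 1*6) - 26/3*0)² = ((5 - 6) + 0)² = (-1 + 0)² = (-1)² = 1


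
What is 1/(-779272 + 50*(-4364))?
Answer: -1/997472 ≈ -1.0025e-6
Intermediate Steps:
1/(-779272 + 50*(-4364)) = 1/(-779272 - 218200) = 1/(-997472) = -1/997472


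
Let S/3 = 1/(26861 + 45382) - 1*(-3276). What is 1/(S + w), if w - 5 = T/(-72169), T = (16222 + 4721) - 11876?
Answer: 1737901689/17088569037679 ≈ 0.00010170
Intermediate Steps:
T = 9067 (T = 20943 - 11876 = 9067)
w = 351778/72169 (w = 5 + 9067/(-72169) = 5 + 9067*(-1/72169) = 5 - 9067/72169 = 351778/72169 ≈ 4.8744)
S = 236668069/24081 (S = 3*(1/(26861 + 45382) - 1*(-3276)) = 3*(1/72243 + 3276) = 3*(236668069/72243) = 236668069/24081 ≈ 9828.0)
1/(S + w) = 1/(236668069/24081 + 351778/72169) = 1/(17088569037679/1737901689) = 1737901689/17088569037679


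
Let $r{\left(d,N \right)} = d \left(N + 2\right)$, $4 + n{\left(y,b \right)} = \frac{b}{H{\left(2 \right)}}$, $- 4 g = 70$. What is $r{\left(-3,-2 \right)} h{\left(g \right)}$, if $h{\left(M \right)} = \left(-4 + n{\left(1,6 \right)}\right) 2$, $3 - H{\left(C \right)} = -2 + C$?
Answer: $0$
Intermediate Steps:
$g = - \frac{35}{2}$ ($g = \left(- \frac{1}{4}\right) 70 = - \frac{35}{2} \approx -17.5$)
$H{\left(C \right)} = 5 - C$ ($H{\left(C \right)} = 3 - \left(-2 + C\right) = 5 - C$)
$n{\left(y,b \right)} = -4 + \frac{b}{3}$ ($n{\left(y,b \right)} = -4 + \frac{b}{5 - 2} = -4 + \frac{b}{3}$)
$r{\left(d,N \right)} = d \left(2 + N\right)$
$h{\left(M \right)} = -12$ ($h{\left(M \right)} = \left(-4 + \left(-4 + \frac{1}{3} \cdot 6\right)\right) 2 = \left(-4 + \left(-4 + 2\right)\right) 2 = \left(-4 - 2\right) 2 = \left(-6\right) 2 = -12$)
$r{\left(-3,-2 \right)} h{\left(g \right)} = - 3 \left(2 - 2\right) \left(-12\right) = \left(-3\right) 0 \left(-12\right) = 0 \left(-12\right) = 0$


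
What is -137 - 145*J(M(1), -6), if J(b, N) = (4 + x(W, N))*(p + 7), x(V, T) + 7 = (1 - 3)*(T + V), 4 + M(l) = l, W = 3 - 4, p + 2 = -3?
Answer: -3327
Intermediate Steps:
p = -5 (p = -2 - 3 = -5)
W = -1
M(l) = -4 + l
x(V, T) = -7 - 2*T - 2*V (x(V, T) = -7 + (1 - 3)*(T + V) = -7 - 2*(T + V) = -7 + (-2*T - 2*V) = -7 - 2*T - 2*V)
J(b, N) = -2 - 4*N (J(b, N) = (4 + (-7 - 2*N - 2*(-1)))*(-5 + 7) = (4 + (-7 - 2*N + 2))*2 = (4 + (-5 - 2*N))*2 = (-1 - 2*N)*2 = -2 - 4*N)
-137 - 145*J(M(1), -6) = -137 - 145*(-2 - 4*(-6)) = -137 - 145*(-2 + 24) = -137 - 145*22 = -137 - 3190 = -3327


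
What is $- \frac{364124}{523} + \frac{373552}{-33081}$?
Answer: $- \frac{12240953740}{17301363} \approx -707.51$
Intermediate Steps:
$- \frac{364124}{523} + \frac{373552}{-33081} = \left(-364124\right) \frac{1}{523} + 373552 \left(- \frac{1}{33081}\right) = - \frac{364124}{523} - \frac{373552}{33081} = - \frac{12240953740}{17301363}$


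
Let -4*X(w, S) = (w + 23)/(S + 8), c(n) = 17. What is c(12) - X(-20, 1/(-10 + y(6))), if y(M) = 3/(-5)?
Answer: 28651/1676 ≈ 17.095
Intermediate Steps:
y(M) = -⅗ (y(M) = 3*(-⅕) = -⅗)
X(w, S) = -(23 + w)/(4*(8 + S)) (X(w, S) = -(w + 23)/(4*(S + 8)) = -(23 + w)/(4*(8 + S)))
c(12) - X(-20, 1/(-10 + y(6))) = 17 - (-23 - 1*(-20))/(4*(8 + 1/(-10 - ⅗))) = 17 - (-23 + 20)/(4*(8 + 1/(-53/5))) = 17 - (-3)/(4*(8 - 5/53)) = 17 - (-3)/(4*419/53) = 17 - 53*(-3)/(4*419) = 17 - 1*(-159/1676) = 17 + 159/1676 = 28651/1676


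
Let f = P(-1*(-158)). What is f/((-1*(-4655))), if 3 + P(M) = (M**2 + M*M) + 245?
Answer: 10034/931 ≈ 10.778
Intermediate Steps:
P(M) = 242 + 2*M**2 (P(M) = -3 + ((M**2 + M*M) + 245) = -3 + ((M**2 + M**2) + 245) = -3 + (2*M**2 + 245) = -3 + (245 + 2*M**2) = 242 + 2*M**2)
f = 50170 (f = 242 + 2*(-1*(-158))**2 = 242 + 2*158**2 = 242 + 2*24964 = 242 + 49928 = 50170)
f/((-1*(-4655))) = 50170/((-1*(-4655))) = 50170/4655 = 50170*(1/4655) = 10034/931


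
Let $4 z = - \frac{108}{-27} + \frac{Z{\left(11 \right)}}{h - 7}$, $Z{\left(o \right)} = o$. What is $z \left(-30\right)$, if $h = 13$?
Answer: $- \frac{175}{4} \approx -43.75$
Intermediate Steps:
$z = \frac{35}{24}$ ($z = \frac{- \frac{108}{-27} + \frac{11}{13 - 7}}{4} = \frac{\left(-108\right) \left(- \frac{1}{27}\right) + \frac{11}{13 - 7}}{4} = \frac{4 + \frac{11}{6}}{4} = \frac{1}{4} \cdot \frac{35}{6} = \frac{35}{24} \approx 1.4583$)
$z \left(-30\right) = \frac{35}{24} \left(-30\right) = - \frac{175}{4}$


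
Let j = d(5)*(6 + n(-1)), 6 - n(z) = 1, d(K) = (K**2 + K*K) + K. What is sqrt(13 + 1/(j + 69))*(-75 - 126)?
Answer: -201*sqrt(5906262)/674 ≈ -724.76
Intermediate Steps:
d(K) = K + 2*K**2 (d(K) = (K**2 + K**2) + K = 2*K**2 + K = K + 2*K**2)
n(z) = 5 (n(z) = 6 - 1*1 = 6 - 1 = 5)
j = 605 (j = (5*(1 + 2*5))*(6 + 5) = (5*(1 + 10))*11 = (5*11)*11 = 55*11 = 605)
sqrt(13 + 1/(j + 69))*(-75 - 126) = sqrt(13 + 1/(605 + 69))*(-75 - 126) = sqrt(13 + 1/674)*(-201) = sqrt(8763/674)*(-201) = (sqrt(5906262)/674)*(-201) = -201*sqrt(5906262)/674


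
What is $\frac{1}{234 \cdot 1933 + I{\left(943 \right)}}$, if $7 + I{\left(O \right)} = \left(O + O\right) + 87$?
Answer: $\frac{1}{454288} \approx 2.2012 \cdot 10^{-6}$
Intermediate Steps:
$I{\left(O \right)} = 80 + 2 O$ ($I{\left(O \right)} = -7 + \left(\left(O + O\right) + 87\right) = -7 + \left(2 O + 87\right) = -7 + \left(87 + 2 O\right) = 80 + 2 O$)
$\frac{1}{234 \cdot 1933 + I{\left(943 \right)}} = \frac{1}{234 \cdot 1933 + \left(80 + 2 \cdot 943\right)} = \frac{1}{452322 + \left(80 + 1886\right)} = \frac{1}{452322 + 1966} = \frac{1}{454288}$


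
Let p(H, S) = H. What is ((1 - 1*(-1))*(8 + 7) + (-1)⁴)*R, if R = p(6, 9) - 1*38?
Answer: -992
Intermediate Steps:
R = -32 (R = 6 - 1*38 = 6 - 38 = -32)
((1 - 1*(-1))*(8 + 7) + (-1)⁴)*R = ((1 - 1*(-1))*(8 + 7) + (-1)⁴)*(-32) = ((1 + 1)*15 + 1)*(-32) = (2*15 + 1)*(-32) = (30 + 1)*(-32) = 31*(-32) = -992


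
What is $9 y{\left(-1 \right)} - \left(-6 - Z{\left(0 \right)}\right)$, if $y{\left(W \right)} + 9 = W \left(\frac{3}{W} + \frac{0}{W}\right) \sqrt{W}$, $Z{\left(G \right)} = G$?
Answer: $-75 + 27 i \approx -75.0 + 27.0 i$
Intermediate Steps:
$y{\left(W \right)} = -9 + 3 \sqrt{W}$ ($y{\left(W \right)} = -9 + W \left(\frac{3}{W} + \frac{0}{W}\right) \sqrt{W} = -9 + W \left(\frac{3}{W} + 0\right) \sqrt{W} = -9 + W \frac{3}{W} \sqrt{W} = -9 + 3 \sqrt{W}$)
$9 y{\left(-1 \right)} - \left(-6 - Z{\left(0 \right)}\right) = 9 \left(-9 + 3 \sqrt{-1}\right) + \left(\left(16 + \left(0 + 0 \cdot 1\right)\right) - 10\right) = 9 \left(-9 + 3 i\right) + \left(\left(16 + \left(0 + 0\right)\right) - 10\right) = \left(-81 + 27 i\right) + \left(\left(16 + 0\right) - 10\right) = \left(-81 + 27 i\right) + \left(16 - 10\right) = \left(-81 + 27 i\right) + 6 = -75 + 27 i$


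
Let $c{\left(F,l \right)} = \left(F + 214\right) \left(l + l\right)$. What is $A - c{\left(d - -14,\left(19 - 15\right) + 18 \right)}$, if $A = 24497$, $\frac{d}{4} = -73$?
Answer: $27313$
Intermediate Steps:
$d = -292$ ($d = 4 \left(-73\right) = -292$)
$c{\left(F,l \right)} = 2 l \left(214 + F\right)$ ($c{\left(F,l \right)} = \left(214 + F\right) 2 l = 2 l \left(214 + F\right)$)
$A - c{\left(d - -14,\left(19 - 15\right) + 18 \right)} = 24497 - 2 \left(\left(19 - 15\right) + 18\right) \left(214 - 278\right) = 24497 - 2 \left(4 + 18\right) \left(214 + \left(-292 + 14\right)\right) = 24497 - 2 \cdot 22 \left(214 - 278\right) = 24497 - 2 \cdot 22 \left(-64\right) = 24497 - -2816 = 24497 + 2816 = 27313$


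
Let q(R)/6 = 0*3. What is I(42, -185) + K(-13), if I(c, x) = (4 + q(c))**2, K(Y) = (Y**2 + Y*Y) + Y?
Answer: 341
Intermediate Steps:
q(R) = 0 (q(R) = 6*(0*3) = 6*0 = 0)
K(Y) = Y + 2*Y**2 (K(Y) = (Y**2 + Y**2) + Y = 2*Y**2 + Y = Y + 2*Y**2)
I(c, x) = 16 (I(c, x) = (4 + 0)**2 = 4**2 = 16)
I(42, -185) + K(-13) = 16 - 13*(1 + 2*(-13)) = 16 - 13*(1 - 26) = 16 - 13*(-25) = 16 + 325 = 341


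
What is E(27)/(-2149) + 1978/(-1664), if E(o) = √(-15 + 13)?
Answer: -989/832 - I*√2/2149 ≈ -1.1887 - 0.00065808*I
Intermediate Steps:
E(o) = I*√2 (E(o) = √(-2) = I*√2)
E(27)/(-2149) + 1978/(-1664) = (I*√2)/(-2149) + 1978/(-1664) = (I*√2)*(-1/2149) + 1978*(-1/1664) = -I*√2/2149 - 989/832 = -989/832 - I*√2/2149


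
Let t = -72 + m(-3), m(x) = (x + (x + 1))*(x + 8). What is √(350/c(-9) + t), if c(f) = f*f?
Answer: I*√7507/9 ≈ 9.627*I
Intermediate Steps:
c(f) = f²
m(x) = (1 + 2*x)*(8 + x) (m(x) = (x + (1 + x))*(8 + x) = (1 + 2*x)*(8 + x))
t = -97 (t = -72 + (8 + 2*(-3)² + 17*(-3)) = -72 + (8 + 2*9 - 51) = -72 + (8 + 18 - 51) = -72 - 25 = -97)
√(350/c(-9) + t) = √(350/((-9)²) - 97) = √(350/81 - 97) = √(-7507/81) = I*√7507/9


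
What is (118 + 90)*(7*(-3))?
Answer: -4368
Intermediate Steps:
(118 + 90)*(7*(-3)) = 208*(-21) = -4368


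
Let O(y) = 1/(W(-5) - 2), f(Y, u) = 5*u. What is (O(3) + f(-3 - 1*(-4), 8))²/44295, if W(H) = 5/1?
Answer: 14641/398655 ≈ 0.036726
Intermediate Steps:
W(H) = 5 (W(H) = 5*1 = 5)
O(y) = ⅓ (O(y) = 1/(5 - 2) = 1/3 = ⅓)
(O(3) + f(-3 - 1*(-4), 8))²/44295 = (⅓ + 5*8)²/44295 = (⅓ + 40)²*(1/44295) = (121/3)²*(1/44295) = (14641/9)*(1/44295) = 14641/398655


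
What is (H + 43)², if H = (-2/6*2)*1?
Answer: 16129/9 ≈ 1792.1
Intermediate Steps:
H = -⅔ (H = (-2*⅙*2)*1 = -⅓*2*1 = -⅔*1 = -⅔ ≈ -0.66667)
(H + 43)² = (-⅔ + 43)² = (127/3)² = 16129/9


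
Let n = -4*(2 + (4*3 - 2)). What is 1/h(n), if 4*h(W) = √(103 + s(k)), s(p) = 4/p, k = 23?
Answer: 4*√54579/2373 ≈ 0.39380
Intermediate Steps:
n = -48 (n = -4*(2 + (12 - 2)) = -4*(2 + 10) = -4*12 = -48)
h(W) = √54579/92 (h(W) = √(103 + 4/23)/4 = √(2373/23)/4 = (√54579/23)/4 = √54579/92)
1/h(n) = 1/(√54579/92) = 4*√54579/2373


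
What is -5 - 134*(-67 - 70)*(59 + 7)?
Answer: 1211623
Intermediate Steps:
-5 - 134*(-67 - 70)*(59 + 7) = -5 - (-18358)*66 = -5 - 134*(-9042) = -5 + 1211628 = 1211623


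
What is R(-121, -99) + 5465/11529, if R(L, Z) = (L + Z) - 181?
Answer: -4617664/11529 ≈ -400.53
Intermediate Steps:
R(L, Z) = -181 + L + Z
R(-121, -99) + 5465/11529 = (-181 - 121 - 99) + 5465/11529 = -401 + 5465*(1/11529) = -401 + 5465/11529 = -4617664/11529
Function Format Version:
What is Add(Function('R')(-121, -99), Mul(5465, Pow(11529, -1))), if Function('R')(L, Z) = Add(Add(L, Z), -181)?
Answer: Rational(-4617664, 11529) ≈ -400.53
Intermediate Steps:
Function('R')(L, Z) = Add(-181, L, Z)
Add(Function('R')(-121, -99), Mul(5465, Pow(11529, -1))) = Add(Add(-181, -121, -99), Mul(5465, Pow(11529, -1))) = Add(-401, Mul(5465, Rational(1, 11529))) = Add(-401, Rational(5465, 11529)) = Rational(-4617664, 11529)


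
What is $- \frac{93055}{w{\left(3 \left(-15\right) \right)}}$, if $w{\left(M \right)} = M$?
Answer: $\frac{18611}{9} \approx 2067.9$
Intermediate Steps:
$- \frac{93055}{w{\left(3 \left(-15\right) \right)}} = - \frac{93055}{3 \left(-15\right)} = - \frac{93055}{-45} = \left(-93055\right) \left(- \frac{1}{45}\right) = \frac{18611}{9}$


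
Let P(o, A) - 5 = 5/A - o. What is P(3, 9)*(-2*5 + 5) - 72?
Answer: -763/9 ≈ -84.778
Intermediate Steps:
P(o, A) = 5 - o + 5/A (P(o, A) = 5 + (5/A - o) = 5 + (-o + 5/A) = 5 - o + 5/A)
P(3, 9)*(-2*5 + 5) - 72 = (5 - 1*3 + 5/9)*(-2*5 + 5) - 72 = (5 - 3 + 5*(⅑))*(-10 + 5) - 72 = (5 - 3 + 5/9)*(-5) - 72 = (23/9)*(-5) - 72 = -115/9 - 72 = -763/9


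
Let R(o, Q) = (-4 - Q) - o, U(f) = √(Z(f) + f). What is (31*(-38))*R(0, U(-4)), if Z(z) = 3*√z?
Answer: 4712 + 1178*√(-4 + 6*I) ≈ 6204.6 + 2789.0*I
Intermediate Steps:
U(f) = √(f + 3*√f) (U(f) = √(3*√f + f) = √(f + 3*√f))
R(o, Q) = -4 - Q - o
(31*(-38))*R(0, U(-4)) = (31*(-38))*(-4 - √(-4 + 3*√(-4)) - 1*0) = -1178*(-4 - √(-4 + 3*(2*I)) + 0) = -1178*(-4 - √(-4 + 6*I) + 0) = -1178*(-4 - √(-4 + 6*I)) = 4712 + 1178*√(-4 + 6*I)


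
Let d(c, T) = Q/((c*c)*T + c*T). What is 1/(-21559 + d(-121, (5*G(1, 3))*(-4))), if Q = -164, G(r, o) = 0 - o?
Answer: -217800/4695550241 ≈ -4.6384e-5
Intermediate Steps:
G(r, o) = -o
d(c, T) = -164/(T*c + T*c²) (d(c, T) = -164/((c*c)*T + c*T) = -164/(c²*T + T*c) = -164/(T*c² + T*c) = -164/(T*c + T*c²))
1/(-21559 + d(-121, (5*G(1, 3))*(-4))) = 1/(-21559 - 164/((5*(-1*3))*(-4)*(-121)*(1 - 121))) = 1/(-21559 - 164*(-1/121)/((5*(-3))*(-4)*(-120))) = 1/(-21559 - 164*(-1/121)*(-1/120)/(-15*(-4))) = 1/(-21559 - 164*(-1/121)*(-1/120)/60) = 1/(-21559 - 164*1/60*(-1/121)*(-1/120)) = 1/(-21559 - 41/217800) = 1/(-4695550241/217800) = -217800/4695550241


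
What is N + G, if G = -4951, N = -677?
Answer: -5628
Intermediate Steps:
N + G = -677 - 4951 = -5628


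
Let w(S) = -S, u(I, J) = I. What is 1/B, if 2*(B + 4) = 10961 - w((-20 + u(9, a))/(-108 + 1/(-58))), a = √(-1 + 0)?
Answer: 12530/68621183 ≈ 0.00018260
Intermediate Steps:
a = I (a = √(-1) = I ≈ 1.0*I)
B = 68621183/12530 (B = -4 + (10961 - (-1)*(-20 + 9)/(-108 + 1/(-58)))/2 = -4 + (10961 - (-1)*(-11/(-108 - 1/58)))/2 = -4 + (10961 - (-1)*(-11/(-6265/58)))/2 = -4 + (10961 - (-1)*(-11*(-58/6265)))/2 = -4 + (10961 - (-1)*638/6265)/2 = -4 + (10961 - 1*(-638/6265))/2 = -4 + (10961 + 638/6265)/2 = -4 + (½)*(68671303/6265) = -4 + 68671303/12530 = 68621183/12530 ≈ 5476.5)
1/B = 1/(68621183/12530) = 12530/68621183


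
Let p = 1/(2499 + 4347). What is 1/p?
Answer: 6846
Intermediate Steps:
p = 1/6846 ≈ 0.00014607
1/p = 1/(1/6846) = 6846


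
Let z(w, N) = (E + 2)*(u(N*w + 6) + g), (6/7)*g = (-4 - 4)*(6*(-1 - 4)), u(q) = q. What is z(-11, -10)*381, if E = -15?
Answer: -1961388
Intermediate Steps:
g = 280 (g = 7*((-4 - 4)*(6*(-1 - 4)))/6 = 7*(-48*(-5))/6 = 7*(-8*(-30))/6 = (7/6)*240 = 280)
z(w, N) = -3718 - 13*N*w (z(w, N) = (-15 + 2)*((N*w + 6) + 280) = -13*((6 + N*w) + 280) = -13*(286 + N*w) = -3718 - 13*N*w)
z(-11, -10)*381 = (-3718 - 13*(-10)*(-11))*381 = (-3718 - 1430)*381 = -5148*381 = -1961388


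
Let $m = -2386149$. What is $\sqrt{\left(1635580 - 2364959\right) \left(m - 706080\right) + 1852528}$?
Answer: $\sqrt{2255408748319} \approx 1.5018 \cdot 10^{6}$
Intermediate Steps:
$\sqrt{\left(1635580 - 2364959\right) \left(m - 706080\right) + 1852528} = \sqrt{\left(1635580 - 2364959\right) \left(-2386149 - 706080\right) + 1852528} = \sqrt{\left(-729379\right) \left(-3092229\right) + 1852528} = \sqrt{2255406895791 + 1852528} = \sqrt{2255408748319}$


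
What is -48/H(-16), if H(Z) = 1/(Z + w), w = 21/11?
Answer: 7440/11 ≈ 676.36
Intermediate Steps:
w = 21/11 (w = 21*(1/11) = 21/11 ≈ 1.9091)
H(Z) = 1/(21/11 + Z) (H(Z) = 1/(Z + 21/11) = 1/(21/11 + Z))
-48/H(-16) = -48/(11/(21 + 11*(-16))) = -48/(11/(21 - 176)) = -48/(11/(-155)) = -48/(11*(-1/155)) = -48/(-11/155) = -48*(-155/11) = 7440/11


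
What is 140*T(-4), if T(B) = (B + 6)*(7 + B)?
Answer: 840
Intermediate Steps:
T(B) = (6 + B)*(7 + B)
140*T(-4) = 140*(42 + (-4)**2 + 13*(-4)) = 140*(42 + 16 - 52) = 140*6 = 840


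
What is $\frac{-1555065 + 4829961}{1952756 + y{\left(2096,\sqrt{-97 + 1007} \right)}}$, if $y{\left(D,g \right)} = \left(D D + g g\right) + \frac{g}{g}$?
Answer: $\frac{3274896}{6346883} \approx 0.51598$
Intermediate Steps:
$y{\left(D,g \right)} = 1 + D^{2} + g^{2}$ ($y{\left(D,g \right)} = \left(D^{2} + g^{2}\right) + 1 = 1 + D^{2} + g^{2}$)
$\frac{-1555065 + 4829961}{1952756 + y{\left(2096,\sqrt{-97 + 1007} \right)}} = \frac{-1555065 + 4829961}{1952756 + \left(1 + 2096^{2} + \left(\sqrt{-97 + 1007}\right)^{2}\right)} = \frac{3274896}{1952756 + \left(1 + 4393216 + \left(\sqrt{910}\right)^{2}\right)} = \frac{3274896}{1952756 + \left(1 + 4393216 + 910\right)} = \frac{3274896}{1952756 + 4394127} = \frac{3274896}{6346883}$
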